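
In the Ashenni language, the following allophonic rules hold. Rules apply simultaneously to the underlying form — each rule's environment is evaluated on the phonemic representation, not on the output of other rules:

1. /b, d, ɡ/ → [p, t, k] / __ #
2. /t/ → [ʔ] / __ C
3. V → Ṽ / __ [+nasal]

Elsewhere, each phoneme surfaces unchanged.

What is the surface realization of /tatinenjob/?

/t/ (word-initial) fails the environment for rule 2, so it stays [t].
/a/ (between /t/ and /t/) fails the environment for rule 3, so it stays [a].
/t/ (between /a/ and /i/) fails the environment for rule 2, so it stays [t].
/i/ (between /t/ and /n/) occurs before a nasal consonant → [ĩ] by rule 3.
/n/ — not in any rule's target class → [n].
/e/ (between /n/ and /n/) occurs before a nasal consonant → [ẽ] by rule 3.
/n/ (between /e/ and /j/) is unaffected → [n].
/j/ — not in any rule's target class → [j].
/o/ (between /j/ and /b/): rule 3 targets it, but not before a nasal consonant → unchanged [o].
/b/ meets the environment for rule 1 (word-finally) → [p].

[tatĩnẽnjop]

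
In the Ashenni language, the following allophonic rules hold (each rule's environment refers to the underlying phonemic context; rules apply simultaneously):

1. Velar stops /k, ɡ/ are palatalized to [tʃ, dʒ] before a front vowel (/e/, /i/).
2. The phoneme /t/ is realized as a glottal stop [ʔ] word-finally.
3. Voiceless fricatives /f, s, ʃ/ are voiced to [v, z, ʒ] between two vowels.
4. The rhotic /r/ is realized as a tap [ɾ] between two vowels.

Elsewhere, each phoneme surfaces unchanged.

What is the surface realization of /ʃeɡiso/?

[ʃedʒizo]

/ʃ/ (word-initial) is in the target of rule 3 but the environment (between two vowels) is not met → [ʃ].
/e/ — not in any rule's target class → [e].
/ɡ/ — between /e/ and /i/, before a front vowel — surfaces as [dʒ] (rule 1).
/i/ (between /ɡ/ and /s/) is unaffected → [i].
/s/ meets the environment for rule 3 (between two vowels) → [z].
/o/ — not in any rule's target class → [o].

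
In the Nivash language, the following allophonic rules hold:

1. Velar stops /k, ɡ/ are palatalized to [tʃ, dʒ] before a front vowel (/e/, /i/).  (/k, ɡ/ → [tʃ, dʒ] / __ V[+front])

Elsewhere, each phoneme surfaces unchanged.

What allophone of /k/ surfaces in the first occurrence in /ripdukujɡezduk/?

[k]

/k/ (between /u/ and /u/): rule 1 targets it, but not before a front vowel → unchanged [k].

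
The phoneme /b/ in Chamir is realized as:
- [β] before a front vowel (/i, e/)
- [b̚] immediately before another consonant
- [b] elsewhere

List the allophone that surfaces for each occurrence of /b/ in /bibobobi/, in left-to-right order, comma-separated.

[β], [b], [b], [β]

Occurrence 1 (position 1): before a front vowel (/i, e/) → [β].
Occurrence 2 (position 3): no conditioning environment matches → elsewhere allophone [b].
Occurrence 3 (position 5): no conditioning environment matches → elsewhere allophone [b].
Occurrence 4 (position 7): before a front vowel (/i, e/) → [β].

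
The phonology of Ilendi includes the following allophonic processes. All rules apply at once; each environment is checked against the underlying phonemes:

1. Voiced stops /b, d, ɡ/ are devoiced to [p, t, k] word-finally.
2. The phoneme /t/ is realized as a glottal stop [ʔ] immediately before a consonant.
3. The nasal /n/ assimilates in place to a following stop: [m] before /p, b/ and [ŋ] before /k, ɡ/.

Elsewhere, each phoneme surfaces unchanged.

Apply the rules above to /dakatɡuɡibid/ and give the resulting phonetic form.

/d/ — word-initial; rule 1 does not apply here → [d].
/a/ (between /d/ and /k/): no rule targets it → [a].
/k/ stays [k].
/a/ (between /k/ and /t/) is unaffected → [a].
/t/ meets the environment for rule 2 (immediately before a consonant) → [ʔ].
/ɡ/ — between /t/ and /u/; rule 1 does not apply here → [ɡ].
/u/ (between /ɡ/ and /ɡ/): no rule targets it → [u].
/ɡ/ (between /u/ and /i/) is in the target of rule 1 but the environment (word-finally) is not met → [ɡ].
/i/ (between /ɡ/ and /b/) is unaffected → [i].
/b/ (between /i/ and /i/) is in the target of rule 1 but the environment (word-finally) is not met → [b].
/i/ (between /b/ and /d/) is unaffected → [i].
/d/ (word-final): word-finally, so rule 1 applies → [t].

[dakaʔɡuɡibit]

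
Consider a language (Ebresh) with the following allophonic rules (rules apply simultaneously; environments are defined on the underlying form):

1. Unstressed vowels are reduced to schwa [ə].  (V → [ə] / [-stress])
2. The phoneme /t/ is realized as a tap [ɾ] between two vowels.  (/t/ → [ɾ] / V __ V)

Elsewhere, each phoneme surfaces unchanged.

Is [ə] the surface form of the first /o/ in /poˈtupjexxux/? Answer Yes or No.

Yes

Rule 1 applies to /o/ (between /p/ and /t/: in an unstressed syllable) → [ə].
The actual realization is [ə], which matches [ə].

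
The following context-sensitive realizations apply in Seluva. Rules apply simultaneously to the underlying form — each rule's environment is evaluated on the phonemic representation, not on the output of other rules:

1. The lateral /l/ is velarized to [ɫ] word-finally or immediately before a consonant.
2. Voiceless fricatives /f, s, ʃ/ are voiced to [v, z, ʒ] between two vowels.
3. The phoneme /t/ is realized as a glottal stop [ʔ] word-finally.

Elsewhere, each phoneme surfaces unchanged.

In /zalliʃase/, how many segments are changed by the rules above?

3

Segments that undergo a rule: /l/ → [ɫ] (rule 1); /ʃ/ → [ʒ] (rule 2); /s/ → [z] (rule 2).
All other segments surface unchanged.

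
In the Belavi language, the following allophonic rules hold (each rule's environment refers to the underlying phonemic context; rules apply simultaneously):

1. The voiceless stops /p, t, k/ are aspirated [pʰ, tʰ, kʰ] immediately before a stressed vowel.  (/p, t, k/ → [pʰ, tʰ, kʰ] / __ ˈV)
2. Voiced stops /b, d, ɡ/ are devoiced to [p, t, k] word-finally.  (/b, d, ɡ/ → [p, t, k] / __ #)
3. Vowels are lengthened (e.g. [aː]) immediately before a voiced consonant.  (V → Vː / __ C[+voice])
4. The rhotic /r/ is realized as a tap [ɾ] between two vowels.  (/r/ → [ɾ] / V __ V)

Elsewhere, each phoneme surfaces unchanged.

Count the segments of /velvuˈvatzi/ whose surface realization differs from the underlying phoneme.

Segments that undergo a rule: /e/ → [eː] (rule 3); /u/ → [uː] (rule 3).
All other segments surface unchanged.

2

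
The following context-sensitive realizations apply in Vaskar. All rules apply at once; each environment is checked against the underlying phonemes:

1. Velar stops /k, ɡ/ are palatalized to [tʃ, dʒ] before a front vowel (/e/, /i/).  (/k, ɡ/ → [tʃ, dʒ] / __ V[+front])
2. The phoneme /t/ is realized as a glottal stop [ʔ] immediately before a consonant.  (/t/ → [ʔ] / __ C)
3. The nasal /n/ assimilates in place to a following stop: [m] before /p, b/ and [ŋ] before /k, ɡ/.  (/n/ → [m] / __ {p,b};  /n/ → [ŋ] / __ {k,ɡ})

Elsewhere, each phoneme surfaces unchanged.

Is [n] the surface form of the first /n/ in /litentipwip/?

Yes

/n/ — between /e/ and /t/; rule 3 does not apply here → [n].
The actual realization is [n], which matches [n].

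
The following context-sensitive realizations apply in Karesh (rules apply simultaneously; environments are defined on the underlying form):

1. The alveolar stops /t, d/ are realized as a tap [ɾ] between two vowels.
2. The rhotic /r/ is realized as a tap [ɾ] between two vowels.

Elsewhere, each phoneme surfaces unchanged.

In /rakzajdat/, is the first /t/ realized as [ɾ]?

No

/t/ (word-final): rule 1 targets it, but not between two vowels → unchanged [t].
The actual realization is [t], not [ɾ].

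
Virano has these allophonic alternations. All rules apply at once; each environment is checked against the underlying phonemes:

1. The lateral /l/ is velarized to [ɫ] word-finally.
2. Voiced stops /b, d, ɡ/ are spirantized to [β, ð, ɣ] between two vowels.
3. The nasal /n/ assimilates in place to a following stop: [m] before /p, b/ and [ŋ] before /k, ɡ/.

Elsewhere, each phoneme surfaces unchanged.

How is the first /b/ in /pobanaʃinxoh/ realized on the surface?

/b/ (between /o/ and /a/): between two vowels, so rule 2 applies → [β].

[β]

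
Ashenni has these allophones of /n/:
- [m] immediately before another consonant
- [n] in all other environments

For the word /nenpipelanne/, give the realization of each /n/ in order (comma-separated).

Occurrence 1 (position 1): no conditioning environment matches → elsewhere allophone [n].
Occurrence 2 (position 3): immediately before another consonant → [m].
Occurrence 3 (position 10): immediately before another consonant → [m].
Occurrence 4 (position 11): no conditioning environment matches → elsewhere allophone [n].

[n], [m], [m], [n]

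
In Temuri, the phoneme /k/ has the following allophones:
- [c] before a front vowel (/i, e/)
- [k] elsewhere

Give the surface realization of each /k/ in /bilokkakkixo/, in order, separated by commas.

Occurrence 1 (position 5): no conditioning environment matches → elsewhere allophone [k].
Occurrence 2 (position 6): no conditioning environment matches → elsewhere allophone [k].
Occurrence 3 (position 8): no conditioning environment matches → elsewhere allophone [k].
Occurrence 4 (position 9): before a front vowel → [c].

[k], [k], [k], [c]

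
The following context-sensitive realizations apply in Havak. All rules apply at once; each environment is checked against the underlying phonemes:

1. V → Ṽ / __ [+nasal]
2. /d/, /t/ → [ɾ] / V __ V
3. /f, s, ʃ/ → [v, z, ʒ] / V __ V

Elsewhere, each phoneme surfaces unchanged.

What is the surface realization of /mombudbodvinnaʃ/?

Rule 1 applies to /o/ (between /m/ and /m/: before a nasal consonant) → [õ].
/u/ — between /b/ and /d/; rule 1 does not apply here → [u].
/d/ (between /u/ and /b/): rule 2 targets it, but not between two vowels → unchanged [d].
/o/ (between /b/ and /d/): rule 1 targets it, but not before a nasal consonant → unchanged [o].
/d/ — between /o/ and /v/; rule 2 does not apply here → [d].
/i/ (between /v/ and /n/): before a nasal consonant, so rule 1 applies → [ĩ].
/a/ (between /n/ and /ʃ/): rule 1 targets it, but not before a nasal consonant → unchanged [a].
/ʃ/ — word-final; rule 3 does not apply here → [ʃ].

[mõmbudbodvĩnnaʃ]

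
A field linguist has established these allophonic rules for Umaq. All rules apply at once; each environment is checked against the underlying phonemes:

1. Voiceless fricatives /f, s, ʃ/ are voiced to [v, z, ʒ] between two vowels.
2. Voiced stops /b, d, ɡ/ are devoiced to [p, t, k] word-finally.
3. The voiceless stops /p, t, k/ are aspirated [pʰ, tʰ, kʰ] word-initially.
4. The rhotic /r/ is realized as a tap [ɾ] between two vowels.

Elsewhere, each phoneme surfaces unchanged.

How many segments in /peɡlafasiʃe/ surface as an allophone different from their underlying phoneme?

4

Segments that undergo a rule: /p/ → [pʰ] (rule 3); /f/ → [v] (rule 1); /s/ → [z] (rule 1); /ʃ/ → [ʒ] (rule 1).
All other segments surface unchanged.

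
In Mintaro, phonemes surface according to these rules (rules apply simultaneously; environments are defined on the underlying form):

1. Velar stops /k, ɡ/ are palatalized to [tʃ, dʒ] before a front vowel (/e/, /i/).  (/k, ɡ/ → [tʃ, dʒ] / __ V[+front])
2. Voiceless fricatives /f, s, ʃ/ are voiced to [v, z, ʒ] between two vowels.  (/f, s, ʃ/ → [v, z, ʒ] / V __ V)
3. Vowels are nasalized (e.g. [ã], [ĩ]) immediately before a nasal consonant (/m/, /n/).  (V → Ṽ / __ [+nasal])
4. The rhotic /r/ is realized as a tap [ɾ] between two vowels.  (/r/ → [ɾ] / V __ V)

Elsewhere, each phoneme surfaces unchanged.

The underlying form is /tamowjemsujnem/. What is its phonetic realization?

/t/ — not in any rule's target class → [t].
/a/ (between /t/ and /m/): before a nasal consonant, so rule 3 applies → [ã].
/m/ (between /a/ and /o/): no rule targets it → [m].
/o/ (between /m/ and /w/) is in the target of rule 3 but the environment (before a nasal consonant) is not met → [o].
/w/ stays [w].
/j/ (between /w/ and /e/) is unaffected → [j].
/e/ (between /j/ and /m/) occurs before a nasal consonant → [ẽ] by rule 3.
/m/ (between /e/ and /s/) is unaffected → [m].
/s/ (between /m/ and /u/) is in the target of rule 2 but the environment (between two vowels) is not met → [s].
/u/ (between /s/ and /j/) fails the environment for rule 3, so it stays [u].
/j/ stays [j].
/n/ stays [n].
/e/ (between /n/ and /m/): before a nasal consonant, so rule 3 applies → [ẽ].
/m/ (word-final): no rule targets it → [m].

[tãmowjẽmsujnẽm]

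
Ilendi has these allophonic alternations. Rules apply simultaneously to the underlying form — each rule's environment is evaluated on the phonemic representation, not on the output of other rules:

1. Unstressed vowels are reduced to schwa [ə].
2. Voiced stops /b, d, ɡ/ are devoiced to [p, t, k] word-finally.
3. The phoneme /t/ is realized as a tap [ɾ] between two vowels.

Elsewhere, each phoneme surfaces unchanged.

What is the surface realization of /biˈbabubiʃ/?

/b/ (word-initial): rule 2 targets it, but not word-finally → unchanged [b].
/i/ meets the environment for rule 1 (in an unstressed syllable) → [ə].
/b/ (between /i/ and /a/): rule 2 targets it, but not word-finally → unchanged [b].
/a/ (between /b/ and /b/) is in the target of rule 1 but the environment (in an unstressed syllable) is not met → [a].
/b/ (between /a/ and /u/): rule 2 targets it, but not word-finally → unchanged [b].
/u/ (between /b/ and /b/) occurs in an unstressed syllable → [ə] by rule 1.
/b/ (between /u/ and /i/) fails the environment for rule 2, so it stays [b].
/i/ (between /b/ and /ʃ/): in an unstressed syllable, so rule 1 applies → [ə].
/ʃ/ stays [ʃ].

[bəˈbabəbəʃ]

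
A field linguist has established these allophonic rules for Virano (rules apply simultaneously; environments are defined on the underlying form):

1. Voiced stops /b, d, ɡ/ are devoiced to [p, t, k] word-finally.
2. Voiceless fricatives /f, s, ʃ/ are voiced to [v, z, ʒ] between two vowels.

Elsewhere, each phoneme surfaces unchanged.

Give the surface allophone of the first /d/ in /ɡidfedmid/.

/d/ (between /i/ and /f/) fails the environment for rule 1, so it stays [d].

[d]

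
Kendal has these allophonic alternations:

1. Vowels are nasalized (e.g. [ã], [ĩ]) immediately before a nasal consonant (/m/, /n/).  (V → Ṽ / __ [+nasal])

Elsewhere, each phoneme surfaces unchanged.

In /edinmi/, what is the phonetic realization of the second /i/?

/i/ (word-final) fails the environment for rule 1, so it stays [i].

[i]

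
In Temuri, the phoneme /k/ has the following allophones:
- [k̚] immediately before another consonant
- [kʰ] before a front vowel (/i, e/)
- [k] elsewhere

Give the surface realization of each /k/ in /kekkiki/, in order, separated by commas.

[kʰ], [k̚], [kʰ], [kʰ]

Occurrence 1 (position 1): before a front vowel (/i, e/) → [kʰ].
Occurrence 2 (position 3): immediately before another consonant → [k̚].
Occurrence 3 (position 4): before a front vowel (/i, e/) → [kʰ].
Occurrence 4 (position 6): before a front vowel (/i, e/) → [kʰ].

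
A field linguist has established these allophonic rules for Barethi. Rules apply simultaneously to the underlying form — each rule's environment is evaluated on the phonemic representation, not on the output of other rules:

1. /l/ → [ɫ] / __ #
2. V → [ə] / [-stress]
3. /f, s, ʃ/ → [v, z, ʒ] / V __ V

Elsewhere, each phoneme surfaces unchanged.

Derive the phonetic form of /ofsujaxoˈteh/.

Rule 2 applies to /o/ (word-initial: in an unstressed syllable) → [ə].
/f/ (between /o/ and /s/) is in the target of rule 3 but the environment (between two vowels) is not met → [f].
/s/ (between /f/ and /u/) is in the target of rule 3 but the environment (between two vowels) is not met → [s].
/u/ — between /s/ and /j/, in an unstressed syllable — surfaces as [ə] (rule 2).
/j/ — not in any rule's target class → [j].
/a/ (between /j/ and /x/) occurs in an unstressed syllable → [ə] by rule 2.
/x/ stays [x].
Rule 2 applies to /o/ (between /x/ and /t/: in an unstressed syllable) → [ə].
/t/ stays [t].
/e/ (between /t/ and /h/) is in the target of rule 2 but the environment (in an unstressed syllable) is not met → [e].
/h/ stays [h].

[əfsəjəxəˈteh]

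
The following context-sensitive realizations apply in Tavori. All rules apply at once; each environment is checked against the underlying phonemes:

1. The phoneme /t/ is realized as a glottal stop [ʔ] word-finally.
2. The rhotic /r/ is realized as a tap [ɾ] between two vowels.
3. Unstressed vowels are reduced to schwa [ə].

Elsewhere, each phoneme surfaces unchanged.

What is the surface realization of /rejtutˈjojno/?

/r/ (word-initial) fails the environment for rule 2, so it stays [r].
/e/ (between /r/ and /j/) occurs in an unstressed syllable → [ə] by rule 3.
/j/ (between /e/ and /t/) is unaffected → [j].
/t/ (between /j/ and /u/) fails the environment for rule 1, so it stays [t].
/u/ (between /t/ and /t/): in an unstressed syllable, so rule 3 applies → [ə].
/t/ — between /u/ and /j/; rule 1 does not apply here → [t].
/j/ stays [j].
/o/ — between /j/ and /j/; rule 3 does not apply here → [o].
/j/ (between /o/ and /n/): no rule targets it → [j].
/n/ — not in any rule's target class → [n].
/o/ meets the environment for rule 3 (in an unstressed syllable) → [ə].

[rəjtətˈjojnə]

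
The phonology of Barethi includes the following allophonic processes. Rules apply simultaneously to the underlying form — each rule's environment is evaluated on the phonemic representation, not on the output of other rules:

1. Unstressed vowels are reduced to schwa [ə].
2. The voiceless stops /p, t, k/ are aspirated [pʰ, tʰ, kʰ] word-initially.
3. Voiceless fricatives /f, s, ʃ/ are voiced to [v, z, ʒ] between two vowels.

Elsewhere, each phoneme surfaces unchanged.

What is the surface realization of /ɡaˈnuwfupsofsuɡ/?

/a/ — between /ɡ/ and /n/, in an unstressed syllable — surfaces as [ə] (rule 1).
/u/ (between /n/ and /w/) is in the target of rule 1 but the environment (in an unstressed syllable) is not met → [u].
/f/ (between /w/ and /u/) is in the target of rule 3 but the environment (between two vowels) is not met → [f].
Rule 1 applies to /u/ (between /f/ and /p/: in an unstressed syllable) → [ə].
/p/ (between /u/ and /s/) is in the target of rule 2 but the environment (word-initially) is not met → [p].
/s/ (between /p/ and /o/): rule 3 targets it, but not between two vowels → unchanged [s].
/o/ (between /s/ and /f/) occurs in an unstressed syllable → [ə] by rule 1.
/f/ (between /o/ and /s/) fails the environment for rule 3, so it stays [f].
/s/ (between /f/ and /u/) fails the environment for rule 3, so it stays [s].
/u/ (between /s/ and /ɡ/): in an unstressed syllable, so rule 1 applies → [ə].

[ɡəˈnuwfəpsəfsəɡ]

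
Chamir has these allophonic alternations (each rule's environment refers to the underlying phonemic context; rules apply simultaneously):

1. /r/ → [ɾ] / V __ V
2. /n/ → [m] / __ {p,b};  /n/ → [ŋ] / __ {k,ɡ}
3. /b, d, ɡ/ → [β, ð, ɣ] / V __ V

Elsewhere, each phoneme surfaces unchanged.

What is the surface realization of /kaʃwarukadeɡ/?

/r/ (between /a/ and /u/) occurs between two vowels → [ɾ] by rule 1.
/d/ (between /a/ and /e/) occurs between two vowels → [ð] by rule 3.
/ɡ/ — word-final; rule 3 does not apply here → [ɡ].

[kaʃwaɾukaðeɡ]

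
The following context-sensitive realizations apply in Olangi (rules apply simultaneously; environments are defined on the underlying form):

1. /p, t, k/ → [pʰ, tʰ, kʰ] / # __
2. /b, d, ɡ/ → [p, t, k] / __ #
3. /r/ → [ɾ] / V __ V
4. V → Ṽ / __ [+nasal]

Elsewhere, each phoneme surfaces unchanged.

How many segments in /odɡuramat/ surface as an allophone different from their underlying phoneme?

2

Segments that undergo a rule: /r/ → [ɾ] (rule 3); /a/ → [ã] (rule 4).
All other segments surface unchanged.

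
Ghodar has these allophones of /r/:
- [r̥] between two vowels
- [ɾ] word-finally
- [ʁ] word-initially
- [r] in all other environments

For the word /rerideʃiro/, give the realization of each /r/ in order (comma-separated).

[ʁ], [r̥], [r̥]

Occurrence 1 (position 1): word-initially → [ʁ].
Occurrence 2 (position 3): between two vowels → [r̥].
Occurrence 3 (position 9): between two vowels → [r̥].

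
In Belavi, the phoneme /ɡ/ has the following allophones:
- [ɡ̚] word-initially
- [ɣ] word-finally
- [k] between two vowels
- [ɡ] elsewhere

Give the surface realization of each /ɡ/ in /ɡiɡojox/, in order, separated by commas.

[ɡ̚], [k]

Occurrence 1 (position 1): word-initially → [ɡ̚].
Occurrence 2 (position 3): between two vowels → [k].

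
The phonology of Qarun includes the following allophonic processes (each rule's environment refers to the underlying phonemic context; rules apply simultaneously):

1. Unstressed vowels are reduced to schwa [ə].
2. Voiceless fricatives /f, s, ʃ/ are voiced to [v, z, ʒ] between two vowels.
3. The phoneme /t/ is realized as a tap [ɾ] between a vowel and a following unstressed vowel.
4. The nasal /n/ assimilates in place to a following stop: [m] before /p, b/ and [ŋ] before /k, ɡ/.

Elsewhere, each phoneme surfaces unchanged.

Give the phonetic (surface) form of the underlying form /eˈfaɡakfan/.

/e/ — word-initial, in an unstressed syllable — surfaces as [ə] (rule 1).
/f/ meets the environment for rule 2 (between two vowels) → [v].
/a/ (between /f/ and /ɡ/) fails the environment for rule 1, so it stays [a].
/ɡ/ (between /a/ and /a/): no rule targets it → [ɡ].
/a/ (between /ɡ/ and /k/): in an unstressed syllable, so rule 1 applies → [ə].
/k/ stays [k].
/f/ (between /k/ and /a/) is in the target of rule 2 but the environment (between two vowels) is not met → [f].
/a/ (between /f/ and /n/): in an unstressed syllable, so rule 1 applies → [ə].
/n/ — word-final; rule 4 does not apply here → [n].

[əˈvaɡəkfən]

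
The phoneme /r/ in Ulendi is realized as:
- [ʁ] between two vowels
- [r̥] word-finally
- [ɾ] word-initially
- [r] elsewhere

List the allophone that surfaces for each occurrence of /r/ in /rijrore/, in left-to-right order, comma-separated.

[ɾ], [r], [ʁ]

Occurrence 1 (position 1): word-initially → [ɾ].
Occurrence 2 (position 4): no conditioning environment matches → elsewhere allophone [r].
Occurrence 3 (position 6): between two vowels → [ʁ].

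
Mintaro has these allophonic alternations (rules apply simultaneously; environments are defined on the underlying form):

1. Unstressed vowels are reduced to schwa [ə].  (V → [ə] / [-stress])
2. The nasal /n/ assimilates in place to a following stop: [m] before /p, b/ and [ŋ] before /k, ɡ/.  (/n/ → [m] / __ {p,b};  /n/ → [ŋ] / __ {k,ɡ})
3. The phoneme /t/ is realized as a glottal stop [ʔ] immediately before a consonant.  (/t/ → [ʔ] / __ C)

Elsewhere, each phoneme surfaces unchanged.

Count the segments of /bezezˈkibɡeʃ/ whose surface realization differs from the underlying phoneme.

3

Segments that undergo a rule: /e/ → [ə] (rule 1); /e/ → [ə] (rule 1); /e/ → [ə] (rule 1).
All other segments surface unchanged.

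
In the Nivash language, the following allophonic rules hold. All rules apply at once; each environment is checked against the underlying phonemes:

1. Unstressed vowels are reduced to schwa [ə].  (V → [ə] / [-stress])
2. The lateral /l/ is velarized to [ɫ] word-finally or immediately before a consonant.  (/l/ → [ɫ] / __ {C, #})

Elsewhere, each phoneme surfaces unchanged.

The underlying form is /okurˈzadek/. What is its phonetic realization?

[əkərˈzadək]

/o/ (word-initial) occurs in an unstressed syllable → [ə] by rule 1.
/k/ — not in any rule's target class → [k].
/u/ — between /k/ and /r/, in an unstressed syllable — surfaces as [ə] (rule 1).
/r/ — not in any rule's target class → [r].
/z/ stays [z].
/a/ (between /z/ and /d/): rule 1 targets it, but not in an unstressed syllable → unchanged [a].
/d/ (between /a/ and /e/) is unaffected → [d].
/e/ (between /d/ and /k/) occurs in an unstressed syllable → [ə] by rule 1.
/k/ (word-final): no rule targets it → [k].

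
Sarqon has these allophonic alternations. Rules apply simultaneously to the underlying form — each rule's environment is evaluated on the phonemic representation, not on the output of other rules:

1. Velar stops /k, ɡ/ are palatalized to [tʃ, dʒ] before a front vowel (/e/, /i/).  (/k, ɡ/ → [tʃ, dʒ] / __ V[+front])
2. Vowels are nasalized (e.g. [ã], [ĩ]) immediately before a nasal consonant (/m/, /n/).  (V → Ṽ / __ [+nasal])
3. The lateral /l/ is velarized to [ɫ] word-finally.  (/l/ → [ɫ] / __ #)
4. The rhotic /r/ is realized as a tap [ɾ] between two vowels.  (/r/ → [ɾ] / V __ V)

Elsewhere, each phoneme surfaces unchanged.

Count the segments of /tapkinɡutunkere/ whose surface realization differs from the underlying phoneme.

Segments that undergo a rule: /k/ → [tʃ] (rule 1); /i/ → [ĩ] (rule 2); /u/ → [ũ] (rule 2); /k/ → [tʃ] (rule 1); /r/ → [ɾ] (rule 4).
All other segments surface unchanged.

5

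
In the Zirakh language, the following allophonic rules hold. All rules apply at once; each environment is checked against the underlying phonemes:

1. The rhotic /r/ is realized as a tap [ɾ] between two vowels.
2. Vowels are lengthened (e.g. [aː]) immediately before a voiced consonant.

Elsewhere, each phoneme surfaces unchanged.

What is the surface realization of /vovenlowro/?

[voːveːnloːwro]

Rule 2 applies to /o/ (between /v/ and /v/: before a voiced consonant) → [oː].
/e/ (between /v/ and /n/) occurs before a voiced consonant → [eː] by rule 2.
Rule 2 applies to /o/ (between /l/ and /w/: before a voiced consonant) → [oː].
/r/ (between /w/ and /o/): rule 1 targets it, but not between two vowels → unchanged [r].
/o/ (word-final): rule 2 targets it, but not before a voiced consonant → unchanged [o].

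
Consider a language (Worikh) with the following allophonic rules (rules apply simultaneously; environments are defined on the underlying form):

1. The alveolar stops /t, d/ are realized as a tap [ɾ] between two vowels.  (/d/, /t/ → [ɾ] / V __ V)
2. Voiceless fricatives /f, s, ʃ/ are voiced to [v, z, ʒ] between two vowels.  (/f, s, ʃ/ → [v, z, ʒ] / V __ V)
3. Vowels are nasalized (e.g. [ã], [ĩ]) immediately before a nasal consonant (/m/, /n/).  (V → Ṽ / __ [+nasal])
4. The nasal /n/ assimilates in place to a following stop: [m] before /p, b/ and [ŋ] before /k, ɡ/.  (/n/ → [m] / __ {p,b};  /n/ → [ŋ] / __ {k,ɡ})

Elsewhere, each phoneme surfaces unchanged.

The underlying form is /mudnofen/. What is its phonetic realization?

/m/ (word-initial) is unaffected → [m].
/u/ (between /m/ and /d/): rule 3 targets it, but not before a nasal consonant → unchanged [u].
/d/ (between /u/ and /n/) fails the environment for rule 1, so it stays [d].
/n/ (between /d/ and /o/) is in the target of rule 4 but the environment (before a labial or velar stop) is not met → [n].
/o/ (between /n/ and /f/): rule 3 targets it, but not before a nasal consonant → unchanged [o].
/f/ (between /o/ and /e/) occurs between two vowels → [v] by rule 2.
/e/ (between /f/ and /n/) occurs before a nasal consonant → [ẽ] by rule 3.
/n/ (word-final) is in the target of rule 4 but the environment (before a labial or velar stop) is not met → [n].

[mudnovẽn]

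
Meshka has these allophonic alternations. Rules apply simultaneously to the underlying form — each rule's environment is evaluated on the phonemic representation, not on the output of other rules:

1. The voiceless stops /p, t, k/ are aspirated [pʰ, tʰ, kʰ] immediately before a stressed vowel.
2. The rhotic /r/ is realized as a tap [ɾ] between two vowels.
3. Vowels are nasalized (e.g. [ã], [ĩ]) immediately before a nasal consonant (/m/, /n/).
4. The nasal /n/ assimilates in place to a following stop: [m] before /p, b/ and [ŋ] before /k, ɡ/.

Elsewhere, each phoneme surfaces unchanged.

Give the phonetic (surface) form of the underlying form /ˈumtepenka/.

/u/ (word-initial): before a nasal consonant, so rule 3 applies → [ũ].
/m/ stays [m].
/t/ — between /m/ and /e/; rule 1 does not apply here → [t].
/e/ (between /t/ and /p/): rule 3 targets it, but not before a nasal consonant → unchanged [e].
/p/ (between /e/ and /e/) is in the target of rule 1 but the environment (immediately before a stressed vowel) is not met → [p].
/e/ (between /p/ and /n/) occurs before a nasal consonant → [ẽ] by rule 3.
/n/ (between /e/ and /k/) occurs before a labial or velar stop → [ŋ] by rule 4.
/k/ (between /n/ and /a/) fails the environment for rule 1, so it stays [k].
/a/ (word-final) fails the environment for rule 3, so it stays [a].

[ˈũmtepẽŋka]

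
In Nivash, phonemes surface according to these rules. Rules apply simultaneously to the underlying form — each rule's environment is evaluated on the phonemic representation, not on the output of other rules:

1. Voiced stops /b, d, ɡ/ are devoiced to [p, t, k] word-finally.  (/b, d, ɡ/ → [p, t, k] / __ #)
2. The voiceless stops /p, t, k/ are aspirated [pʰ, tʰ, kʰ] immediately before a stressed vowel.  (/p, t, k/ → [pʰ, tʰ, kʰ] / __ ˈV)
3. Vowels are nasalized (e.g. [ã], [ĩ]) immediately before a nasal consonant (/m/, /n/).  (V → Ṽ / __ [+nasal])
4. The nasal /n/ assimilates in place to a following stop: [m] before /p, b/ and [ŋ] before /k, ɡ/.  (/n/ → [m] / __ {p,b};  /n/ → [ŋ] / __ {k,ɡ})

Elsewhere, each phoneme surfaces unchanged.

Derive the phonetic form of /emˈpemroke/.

/e/ — word-initial, before a nasal consonant — surfaces as [ẽ] (rule 3).
/m/ — not in any rule's target class → [m].
Rule 2 applies to /p/ (between /m/ and /e/: immediately before a stressed vowel) → [pʰ].
/e/ — between /p/ and /m/, before a nasal consonant — surfaces as [ẽ] (rule 3).
/m/ stays [m].
/r/ stays [r].
/o/ (between /r/ and /k/): rule 3 targets it, but not before a nasal consonant → unchanged [o].
/k/ — between /o/ and /e/; rule 2 does not apply here → [k].
/e/ (word-final): rule 3 targets it, but not before a nasal consonant → unchanged [e].

[ẽmˈpʰẽmroke]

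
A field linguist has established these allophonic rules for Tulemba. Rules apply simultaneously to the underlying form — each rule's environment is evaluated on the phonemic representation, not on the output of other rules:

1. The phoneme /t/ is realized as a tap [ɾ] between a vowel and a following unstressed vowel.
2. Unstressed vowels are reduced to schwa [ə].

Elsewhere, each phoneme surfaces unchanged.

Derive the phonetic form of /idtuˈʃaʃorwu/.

[ədtəˈʃaʃərwə]

/i/ (word-initial): in an unstressed syllable, so rule 2 applies → [ə].
/d/ — not in any rule's target class → [d].
/t/ (between /d/ and /u/) fails the environment for rule 1, so it stays [t].
/u/ — between /t/ and /ʃ/, in an unstressed syllable — surfaces as [ə] (rule 2).
/ʃ/ — not in any rule's target class → [ʃ].
/a/ (between /ʃ/ and /ʃ/): rule 2 targets it, but not in an unstressed syllable → unchanged [a].
/ʃ/ (between /a/ and /o/) is unaffected → [ʃ].
/o/ (between /ʃ/ and /r/) occurs in an unstressed syllable → [ə] by rule 2.
/r/ stays [r].
/w/ — not in any rule's target class → [w].
/u/ (word-final) occurs in an unstressed syllable → [ə] by rule 2.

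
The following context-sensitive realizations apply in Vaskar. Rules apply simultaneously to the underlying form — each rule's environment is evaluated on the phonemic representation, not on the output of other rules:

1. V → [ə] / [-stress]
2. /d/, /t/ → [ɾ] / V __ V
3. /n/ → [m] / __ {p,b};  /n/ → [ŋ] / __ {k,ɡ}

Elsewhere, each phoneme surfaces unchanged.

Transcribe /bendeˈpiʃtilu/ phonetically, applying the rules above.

/b/ (word-initial): no rule targets it → [b].
Rule 1 applies to /e/ (between /b/ and /n/: in an unstressed syllable) → [ə].
/n/ (between /e/ and /d/) fails the environment for rule 3, so it stays [n].
/d/ (between /n/ and /e/) is in the target of rule 2 but the environment (between two vowels) is not met → [d].
/e/ — between /d/ and /p/, in an unstressed syllable — surfaces as [ə] (rule 1).
/p/ (between /e/ and /i/) is unaffected → [p].
/i/ (between /p/ and /ʃ/): rule 1 targets it, but not in an unstressed syllable → unchanged [i].
/ʃ/ (between /i/ and /t/) is unaffected → [ʃ].
/t/ — between /ʃ/ and /i/; rule 2 does not apply here → [t].
/i/ — between /t/ and /l/, in an unstressed syllable — surfaces as [ə] (rule 1).
/l/ (between /i/ and /u/): no rule targets it → [l].
/u/ — word-final, in an unstressed syllable — surfaces as [ə] (rule 1).

[bəndəˈpiʃtələ]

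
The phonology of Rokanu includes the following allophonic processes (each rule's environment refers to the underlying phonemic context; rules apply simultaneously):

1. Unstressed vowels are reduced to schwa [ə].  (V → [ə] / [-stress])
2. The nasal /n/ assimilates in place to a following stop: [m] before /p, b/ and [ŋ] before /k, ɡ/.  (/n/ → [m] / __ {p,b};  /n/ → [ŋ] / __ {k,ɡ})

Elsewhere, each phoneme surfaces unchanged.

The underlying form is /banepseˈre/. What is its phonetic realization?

/b/ stays [b].
/a/ (between /b/ and /n/) occurs in an unstressed syllable → [ə] by rule 1.
/n/ (between /a/ and /e/) is in the target of rule 2 but the environment (before a labial or velar stop) is not met → [n].
Rule 1 applies to /e/ (between /n/ and /p/: in an unstressed syllable) → [ə].
/p/ (between /e/ and /s/): no rule targets it → [p].
/s/ — not in any rule's target class → [s].
/e/ meets the environment for rule 1 (in an unstressed syllable) → [ə].
/r/ — not in any rule's target class → [r].
/e/ — word-final; rule 1 does not apply here → [e].

[bənəpsəˈre]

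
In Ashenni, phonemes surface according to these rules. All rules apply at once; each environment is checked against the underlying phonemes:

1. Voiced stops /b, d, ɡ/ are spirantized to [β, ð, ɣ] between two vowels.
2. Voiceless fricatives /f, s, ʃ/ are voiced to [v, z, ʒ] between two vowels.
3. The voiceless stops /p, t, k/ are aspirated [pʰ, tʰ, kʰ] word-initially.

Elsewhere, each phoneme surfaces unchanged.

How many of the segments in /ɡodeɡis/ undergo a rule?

2

Segments that undergo a rule: /d/ → [ð] (rule 1); /ɡ/ → [ɣ] (rule 1).
All other segments surface unchanged.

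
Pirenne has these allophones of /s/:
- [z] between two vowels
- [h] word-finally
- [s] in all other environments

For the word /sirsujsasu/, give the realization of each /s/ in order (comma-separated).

[s], [s], [s], [z]

Occurrence 1 (position 1): no conditioning environment matches → elsewhere allophone [s].
Occurrence 2 (position 4): no conditioning environment matches → elsewhere allophone [s].
Occurrence 3 (position 7): no conditioning environment matches → elsewhere allophone [s].
Occurrence 4 (position 9): between two vowels → [z].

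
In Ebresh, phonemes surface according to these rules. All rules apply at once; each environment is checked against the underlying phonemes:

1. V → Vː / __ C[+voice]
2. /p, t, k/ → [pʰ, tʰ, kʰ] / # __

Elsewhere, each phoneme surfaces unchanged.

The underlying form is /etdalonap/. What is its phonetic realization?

/e/ (word-initial): rule 1 targets it, but not before a voiced consonant → unchanged [e].
/t/ (between /e/ and /d/) is in the target of rule 2 but the environment (word-initially) is not met → [t].
/a/ — between /d/ and /l/, before a voiced consonant — surfaces as [aː] (rule 1).
/o/ — between /l/ and /n/, before a voiced consonant — surfaces as [oː] (rule 1).
/a/ (between /n/ and /p/): rule 1 targets it, but not before a voiced consonant → unchanged [a].
/p/ (word-final) is in the target of rule 2 but the environment (word-initially) is not met → [p].

[etdaːloːnap]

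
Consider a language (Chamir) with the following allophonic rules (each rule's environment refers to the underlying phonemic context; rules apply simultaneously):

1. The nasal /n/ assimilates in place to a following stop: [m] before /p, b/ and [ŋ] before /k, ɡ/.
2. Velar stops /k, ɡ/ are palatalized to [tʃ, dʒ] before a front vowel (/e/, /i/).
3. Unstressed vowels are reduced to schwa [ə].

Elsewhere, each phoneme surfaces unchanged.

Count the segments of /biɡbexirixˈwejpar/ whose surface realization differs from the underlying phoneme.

5

Segments that undergo a rule: /i/ → [ə] (rule 3); /e/ → [ə] (rule 3); /i/ → [ə] (rule 3); /i/ → [ə] (rule 3); /a/ → [ə] (rule 3).
All other segments surface unchanged.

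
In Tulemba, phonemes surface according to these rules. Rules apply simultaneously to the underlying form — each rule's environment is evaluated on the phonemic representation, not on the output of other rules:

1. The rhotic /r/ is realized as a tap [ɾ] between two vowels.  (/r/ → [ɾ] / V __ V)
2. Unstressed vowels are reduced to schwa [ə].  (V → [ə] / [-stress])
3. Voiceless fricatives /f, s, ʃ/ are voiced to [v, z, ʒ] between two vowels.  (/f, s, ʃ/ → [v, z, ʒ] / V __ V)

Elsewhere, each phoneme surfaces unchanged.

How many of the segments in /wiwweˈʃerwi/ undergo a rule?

4

Segments that undergo a rule: /i/ → [ə] (rule 2); /e/ → [ə] (rule 2); /ʃ/ → [ʒ] (rule 3); /i/ → [ə] (rule 2).
All other segments surface unchanged.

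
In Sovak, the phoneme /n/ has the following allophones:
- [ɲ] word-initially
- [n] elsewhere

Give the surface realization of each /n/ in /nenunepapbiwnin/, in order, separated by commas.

Occurrence 1 (position 1): word-initially → [ɲ].
Occurrence 2 (position 3): no conditioning environment matches → elsewhere allophone [n].
Occurrence 3 (position 5): no conditioning environment matches → elsewhere allophone [n].
Occurrence 4 (position 13): no conditioning environment matches → elsewhere allophone [n].
Occurrence 5 (position 15): no conditioning environment matches → elsewhere allophone [n].

[ɲ], [n], [n], [n], [n]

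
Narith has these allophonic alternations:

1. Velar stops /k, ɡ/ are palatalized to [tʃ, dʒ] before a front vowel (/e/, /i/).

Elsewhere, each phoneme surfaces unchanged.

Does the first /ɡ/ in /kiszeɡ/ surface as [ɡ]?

/ɡ/ (word-final) fails the environment for rule 1, so it stays [ɡ].
The actual realization is [ɡ], which matches [ɡ].

Yes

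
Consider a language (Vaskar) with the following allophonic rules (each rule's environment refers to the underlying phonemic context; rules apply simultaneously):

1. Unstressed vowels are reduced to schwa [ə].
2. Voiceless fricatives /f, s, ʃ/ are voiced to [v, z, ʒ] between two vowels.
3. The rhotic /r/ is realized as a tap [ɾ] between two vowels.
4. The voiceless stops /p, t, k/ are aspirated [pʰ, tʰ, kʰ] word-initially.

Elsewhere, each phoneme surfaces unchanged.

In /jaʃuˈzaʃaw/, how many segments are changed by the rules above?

5

Segments that undergo a rule: /a/ → [ə] (rule 1); /ʃ/ → [ʒ] (rule 2); /u/ → [ə] (rule 1); /ʃ/ → [ʒ] (rule 2); /a/ → [ə] (rule 1).
All other segments surface unchanged.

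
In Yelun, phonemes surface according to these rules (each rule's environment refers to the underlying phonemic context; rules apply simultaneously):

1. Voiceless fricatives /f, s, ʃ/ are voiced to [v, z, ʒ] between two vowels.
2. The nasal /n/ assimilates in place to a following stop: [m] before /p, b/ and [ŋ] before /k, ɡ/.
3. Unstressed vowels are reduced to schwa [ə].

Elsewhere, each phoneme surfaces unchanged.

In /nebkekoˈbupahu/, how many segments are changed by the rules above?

5

Segments that undergo a rule: /e/ → [ə] (rule 3); /e/ → [ə] (rule 3); /o/ → [ə] (rule 3); /a/ → [ə] (rule 3); /u/ → [ə] (rule 3).
All other segments surface unchanged.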